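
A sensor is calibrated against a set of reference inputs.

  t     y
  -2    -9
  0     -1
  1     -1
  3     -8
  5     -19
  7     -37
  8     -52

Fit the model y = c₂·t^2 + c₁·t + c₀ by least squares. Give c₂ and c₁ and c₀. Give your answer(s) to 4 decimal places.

c₂ = -0.9334, c₁ = 1.3236, c₀ = -2.0336

Sums needed: Σt^2·t^2 = 7220, Σt^2·t = 1000, Σt^2 = 152, Σt·t = 152, Σt = 22, Σ1 = 7.
For Aᵀy: Σt^2·y = -5725, Σt·y = -777, Σy = -127.
AᵀA·[c₂, c₁, c₀]ᵀ = Aᵀy becomes [[7220, 1000, 152]; [1000, 152, 22]; [152, 22, 7]]·[c₂, c₁, c₀]ᵀ = [-5725, -777, -127]ᵀ.
Inverting the 3×3 Gram matrix, [c₂, c₁, c₀]ᵀ = [-84895/90948, 120377/90948, -30825/15158]ᵀ.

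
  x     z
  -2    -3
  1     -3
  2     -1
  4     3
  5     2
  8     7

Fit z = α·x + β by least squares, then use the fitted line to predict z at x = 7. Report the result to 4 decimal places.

ẑ = 5.1000

With design matrix A, AᵀA = [[114, 18]; [18, 6]] and Aᵀz = [79, 5]ᵀ.
Eliminating β: 6·(row 1) − 18·(row 2) gives 360·α = 6·79 − 18·5 = 384, so α = 16/15.
Then β = (5 − 18·(16/15))/6 = -71/30.
At x = 7: ẑ = (16/15)·(7) + (-71/30)·(1) = 51/10.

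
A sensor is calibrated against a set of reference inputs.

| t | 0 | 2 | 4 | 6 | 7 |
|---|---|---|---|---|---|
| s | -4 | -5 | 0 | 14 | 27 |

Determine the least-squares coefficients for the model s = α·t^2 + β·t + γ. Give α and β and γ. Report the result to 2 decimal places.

Forming MᵀM = [[3969, 631, 105]; [631, 105, 19]; [105, 19, 5]] and Mᵀs = [1807, 263, 32]ᵀ gives MᵀM·[α, β, γ]ᵀ = Mᵀs.
Solving the 3×3 system (Gaussian elimination) gives α = 57/52, β = -179/52, γ = -46/13.

α = 1.10, β = -3.44, γ = -3.54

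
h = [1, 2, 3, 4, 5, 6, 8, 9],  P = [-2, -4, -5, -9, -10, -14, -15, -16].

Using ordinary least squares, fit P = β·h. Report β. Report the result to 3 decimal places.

Sums needed: Σh·h = 236.
For AᵀP: Σh·P = -459.
Normal equations: [[236]]·[β]ᵀ = [-459]ᵀ.
β = (-459)/236 = -1.94492.

β = -1.945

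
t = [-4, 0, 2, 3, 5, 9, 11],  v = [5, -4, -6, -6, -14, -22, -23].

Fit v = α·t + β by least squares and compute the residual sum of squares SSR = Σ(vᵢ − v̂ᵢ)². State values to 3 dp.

SSR = 15.327

AᵀA·[α, β]ᵀ = Aᵀv reads: 256·α + 26·β = -571;  26·α + 7·β = -70.
(Σt·t = 256, Σt = 26, Σ1 = 7, Σt·v = -571, Σv = -70.)
det = 256·7 − 26² = 1116.
α = ((-571)·7 − 26·(-70))/1116 = -2177/1116; β = (256·(-70) − 26·(-571))/1116 = -1537/558.
Residuals: -3/62, -695/558, 61/93, 2909/1116, -185/124, -1885/1116, 451/372; SSR = 17105/1116.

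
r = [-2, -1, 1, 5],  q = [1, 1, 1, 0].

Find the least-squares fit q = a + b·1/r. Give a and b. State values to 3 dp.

The normal equations are: 4·a + (-3/10)·b = 3;  (-3/10)·a + (229/100)·b = -1/2.
Eliminating b: (229/100)·(row 1) − (-3/10)·(row 2) gives (907/100)·a = (229/100)·3 − (-3/10)·(-1/2) = 168/25, so a = 672/907.
Then b = ((-1/2) − (-3/10)·(672/907))/(229/100) = -110/907.

a = 0.741, b = -0.121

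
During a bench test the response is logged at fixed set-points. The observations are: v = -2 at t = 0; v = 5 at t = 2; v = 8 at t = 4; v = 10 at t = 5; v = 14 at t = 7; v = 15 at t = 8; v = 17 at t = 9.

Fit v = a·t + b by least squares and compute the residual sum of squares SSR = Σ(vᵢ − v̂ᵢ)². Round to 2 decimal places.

Normal-equation sums: Σt·t = 239, Σt = 35, Σ1 = 7.
And Σt·v = 463, Σv = 67.
Normal equations: [[239, 35]; [35, 7]]·[a, b]ᵀ = [463, 67]ᵀ.
det = 239·7 − 35² = 448.
a = (463·7 − 35·67)/448 = 2; b = (239·67 − 35·463)/448 = -3/7.
Residuals: -11/7, 10/7, 3/7, 3/7, 3/7, -4/7, -4/7; SSR = 40/7.

SSR = 5.71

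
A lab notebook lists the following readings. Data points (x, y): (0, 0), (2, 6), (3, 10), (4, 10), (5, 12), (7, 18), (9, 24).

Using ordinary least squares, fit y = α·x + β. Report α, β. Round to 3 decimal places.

α = 2.546, β = 0.515

Entries of AᵀA: Σx·x = 184, Σx = 30, Σ1 = 7.
Right-hand side: Σx·y = 484, Σy = 80.
Normal equations: [[184, 30]; [30, 7]]·[α, β]ᵀ = [484, 80]ᵀ.
Eliminating β: 7·(row 1) − 30·(row 2) gives 388·α = 7·484 − 30·80 = 988, so α = 247/97.
Then β = (80 − 30·(247/97))/7 = 50/97.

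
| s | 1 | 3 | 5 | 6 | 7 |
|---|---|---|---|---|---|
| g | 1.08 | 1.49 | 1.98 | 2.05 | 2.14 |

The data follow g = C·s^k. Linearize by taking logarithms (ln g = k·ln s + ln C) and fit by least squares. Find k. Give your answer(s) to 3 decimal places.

k = 0.364

Linearized form: ln g = k·ln s + ln C. From the 5 transformed points,
Σln s = 6.4457, Σ(ln s)² = 10.7942, Σln g = 2.6375, Σln s·ln g = 4.3042.
Equations: 10.7942·k + 6.4457·ln C = 4.3042;  6.4457·k + 5·ln C = 2.6375.
Δ = 10.7942·5 − (6.4457)² = 12.4237; k = (4.3042·5 − 6.4457·2.6375)/12.4237 = 0.36385, ln C = (10.7942·2.6375 − 6.4457·4.3042)/12.4237 = 0.05844.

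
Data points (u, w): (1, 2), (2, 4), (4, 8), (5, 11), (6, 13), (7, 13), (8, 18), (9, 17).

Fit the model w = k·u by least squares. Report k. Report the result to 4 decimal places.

The normal system XᵀX·[k]ᵀ = Xᵀw is [[276]]·[k]ᵀ = [563]ᵀ.
Hence k = 563 / 276 ≈ 2.03986.

k = 2.0399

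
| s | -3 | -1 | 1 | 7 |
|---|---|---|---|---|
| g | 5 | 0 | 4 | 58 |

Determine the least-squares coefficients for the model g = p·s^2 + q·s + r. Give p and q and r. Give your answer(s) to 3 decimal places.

p = 0.934, q = 1.586, r = 1.148

Sums needed: Σs^2·s^2 = 2484, Σs^2·s = 316, Σs^2 = 60, Σs·s = 60, Σs = 4, Σ1 = 4.
Moment sums: Σs^2·g = 2891, Σs·g = 395, Σg = 67.
XᵀX·[p, q, r]ᵀ = Xᵀg becomes [[2484, 316, 60]; [316, 60, 4]; [60, 4, 4]]·[p, q, r]ᵀ = [2891, 395, 67]ᵀ.
Inverting the 3×3 Gram matrix, [p, q, r]ᵀ = [1353/1448, 287/181, 1663/1448]ᵀ.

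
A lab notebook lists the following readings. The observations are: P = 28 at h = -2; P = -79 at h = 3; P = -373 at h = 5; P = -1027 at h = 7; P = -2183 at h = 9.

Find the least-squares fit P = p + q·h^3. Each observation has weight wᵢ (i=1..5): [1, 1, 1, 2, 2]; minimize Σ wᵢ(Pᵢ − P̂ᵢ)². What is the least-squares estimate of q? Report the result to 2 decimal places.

Forming AᵀWA = [[7, 2288]; [2288, 1314598]] and AᵀWP = [-6844, -3936318]ᵀ gives AᵀWA·[p, q]ᵀ = AᵀWP.
Eliminating q: 1314598·(row 1) − 2288·(row 2) gives 3967242·p = 1314598·(-6844) − 2288·(-3936318) = 9186872, so p = 4593436/1983621.
Then q = ((-3936318) − 2288·(4593436/1983621))/1314598 = -5947577/1983621.

q = -3.00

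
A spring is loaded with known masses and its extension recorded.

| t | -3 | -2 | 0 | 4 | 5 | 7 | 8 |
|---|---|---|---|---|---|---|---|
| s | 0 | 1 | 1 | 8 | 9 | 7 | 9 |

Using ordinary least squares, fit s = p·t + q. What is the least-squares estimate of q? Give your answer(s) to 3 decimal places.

q = 2.625

Sums needed: Σt·t = 167, Σt = 19, Σ1 = 7.
And Σt·s = 196, Σs = 35.
Normal equations: [[167, 19]; [19, 7]]·[p, q]ᵀ = [196, 35]ᵀ.
Determinant 167·7 − 19² = 808.
p = (196·7 − 19·35)/808 = 7/8; q = (167·35 − 19·196)/808 = 21/8.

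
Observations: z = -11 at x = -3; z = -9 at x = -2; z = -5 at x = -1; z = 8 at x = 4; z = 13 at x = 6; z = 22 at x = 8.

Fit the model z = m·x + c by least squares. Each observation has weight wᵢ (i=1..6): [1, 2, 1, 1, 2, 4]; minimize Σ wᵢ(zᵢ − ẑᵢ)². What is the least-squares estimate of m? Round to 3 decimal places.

m = 2.983

The normal system MᵀWM·[m, c]ᵀ = MᵀWz is [[362, 40]; [40, 11]]·[m, c]ᵀ = [966, 88]ᵀ.
Eliminating c: 11·(row 1) − 40·(row 2) gives 2382·m = 11·966 − 40·88 = 7106, so m = 3553/1191.
Then c = (88 − 40·(3553/1191))/11 = -3392/1191.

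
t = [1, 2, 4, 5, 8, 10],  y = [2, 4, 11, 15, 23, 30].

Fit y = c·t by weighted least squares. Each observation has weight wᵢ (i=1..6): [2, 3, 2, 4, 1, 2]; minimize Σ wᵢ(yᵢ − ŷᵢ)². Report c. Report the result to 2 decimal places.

Entries of MᵀWM: Σwᵢ·t·t = 410.
Moment sums: Σwᵢ·t·y = 1200.
So MᵀWM·[c]ᵀ = MᵀWy: [[410]]·[c]ᵀ = [1200]ᵀ.
Hence c = 1200 / 410 ≈ 2.92683.

c = 2.93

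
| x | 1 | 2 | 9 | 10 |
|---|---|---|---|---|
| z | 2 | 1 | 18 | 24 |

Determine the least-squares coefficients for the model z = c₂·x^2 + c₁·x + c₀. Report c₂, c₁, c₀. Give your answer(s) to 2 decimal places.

c₂ = 0.44, c₁ = -2.37, c₀ = 3.96

The normal system MᵀM·[c₂, c₁, c₀]ᵀ = Mᵀz is [[16578, 1738, 186]; [1738, 186, 22]; [186, 22, 4]]·[c₂, c₁, c₀]ᵀ = [3864, 406, 45]ᵀ.
Row-reducing yields c₂ = 7/16, c₁ = -2469/1040, c₀ = 2061/520.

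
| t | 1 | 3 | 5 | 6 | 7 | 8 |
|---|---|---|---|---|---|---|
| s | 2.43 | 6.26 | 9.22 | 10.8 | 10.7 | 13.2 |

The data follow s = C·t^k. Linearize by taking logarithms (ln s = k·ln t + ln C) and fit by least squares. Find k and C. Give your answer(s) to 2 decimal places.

Taking logs, ln s = k·ln t + ln C, so regress ln s on ln t.
Σln t = 8.5252, Σ(ln t)² = 15.1183, Σln s = 12.2735, Σln t·ln s = 19.8315.
Equations: 15.1183·k + 8.5252·ln C = 19.8315;  8.5252·k + 6·ln C = 12.2735.
Slope k = (n·Σln t·ln s − Σln t·Σln s)/(n·Σ(ln t)² − (Σln t)²) = (6·19.8315 − 8.5252·12.2735)/18.0313 = 0.79615; ln C = (Σln s − k·Σln t)/n = 0.91435, so C = exp(0.91435) = 2.49515.

k = 0.80, C = 2.50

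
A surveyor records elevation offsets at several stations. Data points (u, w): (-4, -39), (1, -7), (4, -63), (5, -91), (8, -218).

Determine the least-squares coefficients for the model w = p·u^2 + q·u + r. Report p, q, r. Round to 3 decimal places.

Entries of MᵀM: Σu^2·u^2 = 5234, Σu^2·u = 638, Σu^2 = 122, Σu·u = 122, Σu = 14, Σ1 = 5.
And Σu^2·w = -17866, Σu·w = -2302, Σw = -418.
So MᵀM·[p, q, r]ᵀ = Mᵀw: [[5234, 638, 122]; [638, 122, 14]; [122, 14, 5]]·[p, q, r]ᵀ = [-17866, -2302, -418]ᵀ.
Solving the 3×3 system (Gaussian elimination) gives p = -10396/3439, q = -515/181, r = -6440/3439.

p = -3.023, q = -2.845, r = -1.873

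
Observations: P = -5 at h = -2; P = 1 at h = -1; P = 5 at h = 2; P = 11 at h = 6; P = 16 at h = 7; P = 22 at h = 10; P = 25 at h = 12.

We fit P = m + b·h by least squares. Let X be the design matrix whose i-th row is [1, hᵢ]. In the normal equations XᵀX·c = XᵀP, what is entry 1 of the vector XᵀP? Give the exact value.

Entry 1 ↔ basis 1, so (XᵀP)_{1} = Σᵢ Pᵢ = (1)·(-5) + (1)·(1) + (1)·(5) + (1)·(11) + (1)·(16) + (1)·(22) + (1)·(25) = 75.

75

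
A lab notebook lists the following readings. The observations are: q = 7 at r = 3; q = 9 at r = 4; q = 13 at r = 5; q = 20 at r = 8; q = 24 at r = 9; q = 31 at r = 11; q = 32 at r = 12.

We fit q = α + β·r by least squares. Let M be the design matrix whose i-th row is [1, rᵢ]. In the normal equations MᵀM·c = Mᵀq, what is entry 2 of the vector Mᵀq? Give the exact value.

Entry 2 ↔ basis r, so (Mᵀq)_{2} = Σᵢ (r)·qᵢ = (3)·(7) + (4)·(9) + (5)·(13) + (8)·(20) + (9)·(24) + (11)·(31) + (12)·(32) = 1223.

1223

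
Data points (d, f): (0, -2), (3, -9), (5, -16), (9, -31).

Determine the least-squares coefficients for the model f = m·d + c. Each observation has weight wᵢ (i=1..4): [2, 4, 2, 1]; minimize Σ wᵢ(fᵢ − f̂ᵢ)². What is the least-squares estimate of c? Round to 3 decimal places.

Entries of XᵀWX: Σwᵢ·d·d = 167, Σwᵢ·d = 31, Σwᵢ·1 = 9.
Moment sums: Σwᵢ·d·f = -547, Σwᵢ·f = -103.
Eliminating c: 9·(row 1) − 31·(row 2) gives 542·m = 9·(-547) − 31·(-103) = -1730, so m = -865/271.
Then c = ((-103) − 31·(-865/271))/9 = -122/271.

c = -0.450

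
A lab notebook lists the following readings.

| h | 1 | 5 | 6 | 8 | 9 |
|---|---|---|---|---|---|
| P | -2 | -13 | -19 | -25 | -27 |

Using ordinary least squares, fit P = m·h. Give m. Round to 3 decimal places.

m = -3.014

Compute the Gram sums: Σh·h = 207.
For AᵀP: Σh·P = -624.
So AᵀA·[m]ᵀ = AᵀP: [[207]]·[m]ᵀ = [-624]ᵀ.
m = (-624)/207 = -3.01449.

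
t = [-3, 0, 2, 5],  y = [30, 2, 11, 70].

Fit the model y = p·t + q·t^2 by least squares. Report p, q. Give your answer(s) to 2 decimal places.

p = -0.94, q = 3.00

With design matrix A, AᵀA = [[38, 106]; [106, 722]] and Aᵀy = [282, 2064]ᵀ.
Eliminating q: 722·(row 1) − 106·(row 2) gives 16200·p = 722·282 − 106·2064 = -15180, so p = -253/270.
Then q = (2064 − 106·(-253/270))/722 = 809/270.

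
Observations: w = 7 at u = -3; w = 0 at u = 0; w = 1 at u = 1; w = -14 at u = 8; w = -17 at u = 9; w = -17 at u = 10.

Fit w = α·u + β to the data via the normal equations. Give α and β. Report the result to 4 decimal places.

α = -1.9116, β = 1.2983

Setting ∂/∂α … = 0 gives: 255·α + 25·β = -455;  25·α + 6·β = -40.
Eliminating β: 6·(row 1) − 25·(row 2) gives 905·α = 6·(-455) − 25·(-40) = -1730, so α = -346/181.
Then β = ((-40) − 25·(-346/181))/6 = 235/181.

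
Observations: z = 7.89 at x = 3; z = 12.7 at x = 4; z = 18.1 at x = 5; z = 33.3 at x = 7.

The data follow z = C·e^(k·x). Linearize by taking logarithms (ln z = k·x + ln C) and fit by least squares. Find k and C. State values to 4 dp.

With ln zᵢ as the transformed response and xᵢ as the regressor:
Σx = 19.0000, Σ(x)² = 99.0000, Σln z = 11.0087, Σx·ln z = 55.3817.
Equations: 99.0000·k + 19.0000·ln C = 55.3817;  19.0000·k + 4·ln C = 11.0087.
Slope k = (n·Σx·ln z − Σx·Σln z)/(n·Σ(x)² − (Σx)²) = (4·55.3817 − 19.0000·11.0087)/35.0000 = 0.35320; ln C = (Σln z − k·Σx)/n = 1.07447, so C = exp(1.07447) = 2.92845.

k = 0.3532, C = 2.9285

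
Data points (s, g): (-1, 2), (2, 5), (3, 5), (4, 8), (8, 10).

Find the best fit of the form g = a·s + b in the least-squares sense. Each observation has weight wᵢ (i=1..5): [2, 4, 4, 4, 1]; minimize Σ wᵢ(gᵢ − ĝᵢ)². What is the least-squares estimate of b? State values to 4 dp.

b = 2.9855

Setting ∂/∂a … = 0 gives: 182·a + 42·b = 304;  42·a + 15·b = 86.
(Σwᵢ·s·s = 182, Σwᵢ·s = 42, Σwᵢ·1 = 15, Σwᵢ·s·g = 304, Σwᵢ·g = 86.)
det = 182·15 − 42² = 966.
a = (304·15 − 42·86)/966 = 158/161; b = (182·86 − 42·304)/966 = 206/69.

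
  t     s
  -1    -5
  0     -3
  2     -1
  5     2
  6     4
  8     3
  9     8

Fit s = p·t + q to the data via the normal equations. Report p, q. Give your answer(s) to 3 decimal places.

Normal-equation sums: Σt·t = 211, Σt = 29, Σ1 = 7.
And Σt·s = 133, Σs = 8.
So XᵀX·[p, q]ᵀ = Xᵀs: [[211, 29]; [29, 7]]·[p, q]ᵀ = [133, 8]ᵀ.
Eliminating q: 7·(row 1) − 29·(row 2) gives 636·p = 7·133 − 29·8 = 699, so p = 233/212.
Then q = (8 − 29·(233/212))/7 = -723/212.

p = 1.099, q = -3.410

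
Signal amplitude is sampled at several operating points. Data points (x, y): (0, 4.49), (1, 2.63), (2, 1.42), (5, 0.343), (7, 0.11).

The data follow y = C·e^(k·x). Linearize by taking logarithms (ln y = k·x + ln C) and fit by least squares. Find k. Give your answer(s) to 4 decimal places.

With ln yᵢ as the transformed response and xᵢ as the regressor:
Σx = 15.0000, Σ(x)² = 79.0000, Σln y = -0.4578, Σx·ln y = -19.1328.
Equations: 79.0000·k + 15.0000·ln C = -19.1328;  15.0000·k + 5·ln C = -0.4578.
Solving (det = 170.0000): k = -0.52233, ln C = 1.47544.

k = -0.5223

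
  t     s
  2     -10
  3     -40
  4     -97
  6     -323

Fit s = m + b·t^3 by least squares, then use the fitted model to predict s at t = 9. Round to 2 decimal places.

ŝ = -1093.25

Sums needed: Σ1 = 4, Σt^3 = 315, Σt^3·t^3 = 51545.
Moment sums: Σs = -470, Σt^3·s = -77136.
det = 4·51545 − 315² = 106955.
m = ((-470)·51545 − 315·(-77136))/106955 = 14338/21391; b = (4·(-77136) − 315·(-470))/106955 = -160494/106955.
At t = 9: ŝ = (14338/21391)·(1) + (-160494/106955)·(729) = -116928436/106955.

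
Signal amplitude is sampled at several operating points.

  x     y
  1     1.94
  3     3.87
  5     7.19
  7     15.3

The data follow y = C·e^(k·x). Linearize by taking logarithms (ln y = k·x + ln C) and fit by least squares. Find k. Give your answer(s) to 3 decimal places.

With ln yᵢ as the transformed response and xᵢ as the regressor:
Over the data: Σx = 16.0000, Σ(x)² = 84.0000, Σln y = 6.7165, Σx·ln y = 33.6809.
Normal system: [[84.0000, 16.0000]; [16.0000, 4]]·[k, ln C]ᵀ = [33.6809, 6.7165]ᵀ.
Δ = 84.0000·4 − (16.0000)² = 80.0000; k = (33.6809·4 − 16.0000·6.7165)/80.0000 = 0.34075, ln C = (84.0000·6.7165 − 16.0000·33.6809)/80.0000 = 0.31614.

k = 0.341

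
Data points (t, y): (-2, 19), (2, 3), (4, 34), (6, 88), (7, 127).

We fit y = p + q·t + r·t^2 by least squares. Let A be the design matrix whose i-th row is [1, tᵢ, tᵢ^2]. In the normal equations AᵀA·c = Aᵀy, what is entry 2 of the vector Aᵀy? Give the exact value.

1521

Entry 2 ↔ basis t, so (Aᵀy)_{2} = Σᵢ (t)·yᵢ = (-2)·(19) + (2)·(3) + (4)·(34) + (6)·(88) + (7)·(127) = 1521.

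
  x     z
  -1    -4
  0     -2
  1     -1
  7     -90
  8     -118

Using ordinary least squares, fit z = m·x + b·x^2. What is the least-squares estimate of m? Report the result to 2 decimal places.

m = 1.34

Entries of AᵀA: Σx·x = 115, Σx·x^2 = 855, Σx^2·x^2 = 6499.
Right-hand side: Σx·z = -1571, Σx^2·z = -11967.
Normal equations: [[115, 855]; [855, 6499]]·[m, b]ᵀ = [-1571, -11967]ᵀ.
Eliminating b: 6499·(row 1) − 855·(row 2) gives 16360·m = 6499·(-1571) − 855·(-11967) = 21856, so m = 2732/2045.
Then b = ((-11967) − 855·(2732/2045))/6499 = -825/409.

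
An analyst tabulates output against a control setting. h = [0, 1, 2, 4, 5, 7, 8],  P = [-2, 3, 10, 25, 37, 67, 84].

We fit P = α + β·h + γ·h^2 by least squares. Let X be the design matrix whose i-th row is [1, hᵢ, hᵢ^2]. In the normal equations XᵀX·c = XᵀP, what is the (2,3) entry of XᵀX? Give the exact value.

1053

Row 2 ↔ basis h, column 3 ↔ basis h^2, so (XᵀX)_{2,3} = Σᵢ (h)·(h^2) = (0)·(0) + (1)·(1) + (2)·(4) + (4)·(16) + (5)·(25) + (7)·(49) + (8)·(64) = 1053.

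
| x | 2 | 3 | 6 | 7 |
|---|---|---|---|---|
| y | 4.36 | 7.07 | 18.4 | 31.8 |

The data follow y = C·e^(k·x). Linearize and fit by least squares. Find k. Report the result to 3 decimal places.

k = 0.377

Let Y = ln y. Fitting Y = k·x + ln C by least squares:
Σx = 18.0000, Σ(x)² = 98.0000, Σln y = 9.8001, Σx·ln y = 50.5029.
Equations: 98.0000·k + 18.0000·ln C = 50.5029;  18.0000·k + 4·ln C = 9.8001.
Solving (det = 68.0000): k = 0.37660, ln C = 0.75533.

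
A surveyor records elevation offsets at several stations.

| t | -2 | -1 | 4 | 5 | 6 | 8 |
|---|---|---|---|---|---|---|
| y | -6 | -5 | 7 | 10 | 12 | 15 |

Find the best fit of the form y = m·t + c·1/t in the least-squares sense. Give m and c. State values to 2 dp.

Forming MᵀM = [[146, 6]; [6, 20101/14400]] and Mᵀy = [287, 125/8]ᵀ gives MᵀM·[m, c]ᵀ = Mᵀy.
Eliminating c: (20101/14400)·(row 1) − 6·(row 2) gives (1208173/7200)·m = (20101/14400)·287 − 6·(125/8) = 4418987/14400, so m = 4418987/2416346.
Then c = ((125/8) − 6·(4418987/2416346))/(20101/14400) = 4026600/1208173.

m = 1.83, c = 3.33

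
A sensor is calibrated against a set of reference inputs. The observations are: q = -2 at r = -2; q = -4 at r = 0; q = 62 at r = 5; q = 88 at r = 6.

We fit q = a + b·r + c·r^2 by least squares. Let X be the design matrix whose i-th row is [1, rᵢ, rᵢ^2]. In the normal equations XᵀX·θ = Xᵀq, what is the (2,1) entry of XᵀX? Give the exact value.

Row 2 ↔ basis r, column 1 ↔ basis 1, so (XᵀX)_{2,1} = Σᵢ r = (-2)·(1) + (0)·(1) + (5)·(1) + (6)·(1) = 9.

9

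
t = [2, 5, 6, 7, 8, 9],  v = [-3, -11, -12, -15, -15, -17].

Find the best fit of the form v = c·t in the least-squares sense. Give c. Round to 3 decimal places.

Normal-equation sums: Σt·t = 259.
Right-hand side: Σt·v = -511.
Hence c = -511 / 259 ≈ -1.97297.

c = -1.973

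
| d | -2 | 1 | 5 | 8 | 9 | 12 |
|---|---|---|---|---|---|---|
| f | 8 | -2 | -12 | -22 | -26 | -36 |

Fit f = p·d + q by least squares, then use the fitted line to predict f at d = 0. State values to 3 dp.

f̂ = 2.000

Setting ∂/∂p … = 0 gives: 319·p + 33·q = -920;  33·p + 6·q = -90.
(Σd·d = 319, Σd = 33, Σ1 = 6, Σd·f = -920, Σf = -90.)
Determinant 319·6 − 33² = 825.
p = ((-920)·6 − 33·(-90))/825 = -34/11; q = (319·(-90) − 33·(-920))/825 = 2.
At d = 0: f̂ = (-34/11)·(0) + (2)·(1) = 2.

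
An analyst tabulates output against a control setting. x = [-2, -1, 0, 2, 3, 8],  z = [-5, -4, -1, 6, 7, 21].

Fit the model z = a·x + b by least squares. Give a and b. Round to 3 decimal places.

Entries of AᵀA: Σx·x = 82, Σx = 10, Σ1 = 6.
Moment sums: Σx·z = 215, Σz = 24.
So AᵀA·[a, b]ᵀ = Aᵀz: [[82, 10]; [10, 6]]·[a, b]ᵀ = [215, 24]ᵀ.
Eliminating b: 6·(row 1) − 10·(row 2) gives 392·a = 6·215 − 10·24 = 1050, so a = 75/28.
Then b = (24 − 10·(75/28))/6 = -13/28.

a = 2.679, b = -0.464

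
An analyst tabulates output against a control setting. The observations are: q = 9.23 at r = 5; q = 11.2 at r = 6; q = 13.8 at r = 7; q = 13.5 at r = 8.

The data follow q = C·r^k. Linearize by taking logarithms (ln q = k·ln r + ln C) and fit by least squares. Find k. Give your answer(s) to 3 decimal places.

Linearized form: ln q = k·ln r + ln C. From the 4 transformed points,
Σln r = 7.4265, Σ(ln r)² = 13.9113, Σln q = 9.8657, Σln r·ln q = 18.4252.
Normal system: [[13.9113, 7.4265]; [7.4265, 4]]·[k, ln C]ᵀ = [18.4252, 9.8657]ᵀ.
Slope k = (n·Σln r·ln q − Σln r·Σln q)/(n·Σ(ln r)² − (Σln r)²) = (4·18.4252 − 7.4265·9.8657)/0.4917 = 0.87915; ln C = (Σln q − k·Σln r)/n = 0.83417.

k = 0.879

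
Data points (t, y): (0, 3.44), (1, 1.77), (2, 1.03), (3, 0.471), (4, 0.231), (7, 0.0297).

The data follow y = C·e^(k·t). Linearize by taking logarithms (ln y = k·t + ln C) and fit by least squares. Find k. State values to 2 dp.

With ln yᵢ as the transformed response and tᵢ as the regressor:
AᵀA = [[79.0000, 17.0000]; [17.0000, 6]], rhs = [-32.1062, -3.8988]ᵀ  (here Σt = 17.0000, Σ(t)² = 79.0000, Σln y = -3.8988, Σt·ln y = -32.1062).
Δ = 79.0000·6 − (17.0000)² = 185.0000; k = (-32.1062·6 − 17.0000·-3.8988)/185.0000 = -0.68301, ln C = (79.0000·-3.8988 − 17.0000·-32.1062)/185.0000 = 1.28539.

k = -0.68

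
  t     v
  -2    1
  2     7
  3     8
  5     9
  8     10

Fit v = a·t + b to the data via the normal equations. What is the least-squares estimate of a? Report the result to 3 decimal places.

Forming MᵀM = [[106, 16]; [16, 5]] and Mᵀv = [161, 35]ᵀ gives MᵀM·[a, b]ᵀ = Mᵀv.
Eliminating b: 5·(row 1) − 16·(row 2) gives 274·a = 5·161 − 16·35 = 245, so a = 245/274.
Then b = (35 − 16·(245/274))/5 = 567/137.

a = 0.894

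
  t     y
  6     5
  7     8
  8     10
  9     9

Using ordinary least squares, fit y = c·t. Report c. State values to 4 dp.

c = 1.0739

Setting ∂/∂c … = 0 gives: 230·c = 247.
(Σt·t = 230, Σt·y = 247.)
Hence c = 247 / 230 ≈ 1.07391.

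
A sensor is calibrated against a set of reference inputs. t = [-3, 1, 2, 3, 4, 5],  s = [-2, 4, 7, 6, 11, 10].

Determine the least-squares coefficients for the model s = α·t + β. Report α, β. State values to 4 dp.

α = 1.6000, β = 2.8000

Normal-equation sums: Σt·t = 64, Σt = 12, Σ1 = 6.
Right-hand side: Σt·s = 136, Σs = 36.
Normal equations: [[64, 12]; [12, 6]]·[α, β]ᵀ = [136, 36]ᵀ.
Eliminating β: 6·(row 1) − 12·(row 2) gives 240·α = 6·136 − 12·36 = 384, so α = 8/5.
Then β = (36 − 12·(8/5))/6 = 14/5.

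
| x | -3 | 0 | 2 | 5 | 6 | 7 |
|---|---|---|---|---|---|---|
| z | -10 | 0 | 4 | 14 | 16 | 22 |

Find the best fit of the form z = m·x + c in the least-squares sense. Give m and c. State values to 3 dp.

Entries of MᵀM: Σx·x = 123, Σx = 17, Σ1 = 6.
Moment sums: Σx·z = 358, Σz = 46.
det = 123·6 − 17² = 449.
m = (358·6 − 17·46)/449 = 1366/449; c = (123·46 − 17·358)/449 = -428/449.

m = 3.042, c = -0.953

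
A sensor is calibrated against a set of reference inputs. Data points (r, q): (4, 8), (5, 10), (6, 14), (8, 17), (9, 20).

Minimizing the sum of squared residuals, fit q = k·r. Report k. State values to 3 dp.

k = 2.171

Setting ∂/∂k … = 0 gives: 222·k = 482.
Hence k = 482 / 222 ≈ 2.17117.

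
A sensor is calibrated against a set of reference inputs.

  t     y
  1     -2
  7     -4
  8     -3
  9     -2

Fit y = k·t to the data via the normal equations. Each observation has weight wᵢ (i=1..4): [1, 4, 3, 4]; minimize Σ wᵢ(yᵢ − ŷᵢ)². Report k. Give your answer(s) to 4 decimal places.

k = -0.3619

The normal system MᵀWM·[k]ᵀ = MᵀWy is [[713]]·[k]ᵀ = [-258]ᵀ.
Hence k = -258 / 713 ≈ -0.361851.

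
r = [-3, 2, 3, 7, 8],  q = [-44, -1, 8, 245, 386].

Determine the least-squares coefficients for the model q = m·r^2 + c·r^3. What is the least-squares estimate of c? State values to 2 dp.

c = 1.00

Forming MᵀM = [[6675, 49607]; [49607, 381315]] and Mᵀq = [36381, 283063]ᵀ gives MᵀM·[m, c]ᵀ = Mᵀq.
Δ = 6675·381315 − 49607² = 84423176.
m = (36381·381315 − 49607·283063)/84423176 = -84642613/42211588; c = (6675·283063 − 49607·36381)/84423176 = 42346629/42211588.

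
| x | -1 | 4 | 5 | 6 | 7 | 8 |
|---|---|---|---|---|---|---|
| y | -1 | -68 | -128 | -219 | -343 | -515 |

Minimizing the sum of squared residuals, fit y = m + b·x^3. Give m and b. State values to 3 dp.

Normal-equation sums: Σ1 = 6, Σx^3 = 1259, Σx^3·x^3 = 446171.
Right-hand side: Σy = -1274, Σx^3·y = -448984.
Normal equations: [[6, 1259]; [1259, 446171]]·[m, b]ᵀ = [-1274, -448984]ᵀ.
Determinant 6·446171 − 1259² = 1091945.
m = ((-1274)·446171 − 1259·(-448984))/1091945 = -3150998/1091945; b = (6·(-448984) − 1259·(-1274))/1091945 = -1089938/1091945.

m = -2.886, b = -0.998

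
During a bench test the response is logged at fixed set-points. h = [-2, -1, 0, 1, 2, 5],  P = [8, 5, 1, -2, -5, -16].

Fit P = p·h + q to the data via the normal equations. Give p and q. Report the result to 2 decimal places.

p = -3.42, q = 1.35

With design matrix M, MᵀM = [[35, 5]; [5, 6]] and MᵀP = [-113, -9]ᵀ.
Determinant 35·6 − 5² = 185.
p = ((-113)·6 − 5·(-9))/185 = -633/185; q = (35·(-9) − 5·(-113))/185 = 50/37.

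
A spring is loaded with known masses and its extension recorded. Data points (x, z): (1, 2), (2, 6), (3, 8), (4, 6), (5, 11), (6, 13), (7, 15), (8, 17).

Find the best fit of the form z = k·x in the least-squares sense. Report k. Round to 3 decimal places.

k = 2.137

Entries of AᵀA: Σx·x = 204.
Right-hand side: Σx·z = 436.
AᵀA·[k]ᵀ = Aᵀz becomes [[204]]·[k]ᵀ = [436]ᵀ.
Hence k = 436 / 204 ≈ 2.13725.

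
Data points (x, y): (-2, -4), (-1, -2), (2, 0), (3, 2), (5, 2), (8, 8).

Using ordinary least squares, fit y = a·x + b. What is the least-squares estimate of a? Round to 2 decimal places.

a = 1.08

Sums needed: Σx·x = 107, Σx = 15, Σ1 = 6.
Right-hand side: Σx·y = 90, Σy = 6.
So MᵀM·[a, b]ᵀ = Mᵀy: [[107, 15]; [15, 6]]·[a, b]ᵀ = [90, 6]ᵀ.
det = 107·6 − 15² = 417.
a = (90·6 − 15·6)/417 = 150/139; b = (107·6 − 15·90)/417 = -236/139.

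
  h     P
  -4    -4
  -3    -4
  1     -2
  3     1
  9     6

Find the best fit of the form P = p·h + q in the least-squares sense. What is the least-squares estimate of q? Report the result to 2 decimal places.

q = -1.56

XᵀX·[p, q]ᵀ = XᵀP reads: 116·p + 6·q = 83;  6·p + 5·q = -3.
Eliminating q: 5·(row 1) − 6·(row 2) gives 544·p = 5·83 − 6·(-3) = 433, so p = 433/544.
Then q = ((-3) − 6·(433/544))/5 = -423/272.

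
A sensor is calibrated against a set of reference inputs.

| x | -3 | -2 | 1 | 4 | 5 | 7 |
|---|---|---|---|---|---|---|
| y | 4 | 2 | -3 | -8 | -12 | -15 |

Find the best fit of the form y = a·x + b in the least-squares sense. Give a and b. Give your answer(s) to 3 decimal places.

a = -1.900, b = -1.533

With design matrix A, AᵀA = [[104, 12]; [12, 6]] and Aᵀy = [-216, -32]ᵀ.
det = 104·6 − 12² = 480.
a = ((-216)·6 − 12·(-32))/480 = -19/10; b = (104·(-32) − 12·(-216))/480 = -23/15.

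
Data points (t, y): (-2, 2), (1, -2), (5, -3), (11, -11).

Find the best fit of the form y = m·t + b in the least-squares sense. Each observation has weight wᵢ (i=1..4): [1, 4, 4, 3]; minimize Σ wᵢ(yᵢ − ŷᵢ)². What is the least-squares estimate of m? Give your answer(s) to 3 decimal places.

Setting ∂/∂m … = 0 gives: 471·m + 55·b = -435;  55·m + 12·b = -51.
(Σwᵢ·t·t = 471, Σwᵢ·t = 55, Σwᵢ·1 = 12, Σwᵢ·t·y = -435, Σwᵢ·y = -51.)
Eliminating b: 12·(row 1) − 55·(row 2) gives 2627·m = 12·(-435) − 55·(-51) = -2415, so m = -2415/2627.
Then b = ((-51) − 55·(-2415/2627))/12 = -96/2627.

m = -0.919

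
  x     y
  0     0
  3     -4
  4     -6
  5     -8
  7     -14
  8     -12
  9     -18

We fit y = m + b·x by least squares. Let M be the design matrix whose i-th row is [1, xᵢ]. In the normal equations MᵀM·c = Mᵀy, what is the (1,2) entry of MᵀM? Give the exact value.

Row 1 ↔ basis 1, column 2 ↔ basis x, so (MᵀM)_{1,2} = Σᵢ x = (1)·(0) + (1)·(3) + (1)·(4) + (1)·(5) + (1)·(7) + (1)·(8) + (1)·(9) = 36.

36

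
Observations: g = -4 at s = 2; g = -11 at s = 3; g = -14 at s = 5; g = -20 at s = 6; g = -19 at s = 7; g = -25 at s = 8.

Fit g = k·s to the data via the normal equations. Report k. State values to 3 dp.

k = -3.016

The normal equations are: 187·k = -564.
(Σs·s = 187, Σs·g = -564.)
Hence k = -564 / 187 ≈ -3.01604.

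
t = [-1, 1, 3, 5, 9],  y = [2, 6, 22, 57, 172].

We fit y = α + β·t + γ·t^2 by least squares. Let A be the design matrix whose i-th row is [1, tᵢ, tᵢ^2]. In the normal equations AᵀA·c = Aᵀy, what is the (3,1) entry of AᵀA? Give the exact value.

Row 3 ↔ basis t^2, column 1 ↔ basis 1, so (AᵀA)_{3,1} = Σᵢ t^2 = (1)·(1) + (1)·(1) + (9)·(1) + (25)·(1) + (81)·(1) = 117.

117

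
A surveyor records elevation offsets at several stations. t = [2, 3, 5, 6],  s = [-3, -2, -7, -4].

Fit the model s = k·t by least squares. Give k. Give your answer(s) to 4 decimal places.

k = -0.9595

Compute the Gram sums: Σt·t = 74.
And Σt·s = -71.
Hence k = -71 / 74 ≈ -0.959459.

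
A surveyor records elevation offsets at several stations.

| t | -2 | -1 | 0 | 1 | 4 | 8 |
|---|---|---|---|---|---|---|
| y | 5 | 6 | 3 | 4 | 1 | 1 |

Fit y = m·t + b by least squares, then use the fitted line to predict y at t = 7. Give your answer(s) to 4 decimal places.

Forming XᵀX = [[86, 10]; [10, 6]] and Xᵀy = [0, 20]ᵀ gives XᵀX·[m, b]ᵀ = Xᵀy.
Δ = 86·6 − 10² = 416.
m = (0·6 − 10·20)/416 = -25/52; b = (86·20 − 10·0)/416 = 215/52.
At t = 7: ŷ = (-25/52)·(7) + (215/52)·(1) = 10/13.

ŷ = 0.7692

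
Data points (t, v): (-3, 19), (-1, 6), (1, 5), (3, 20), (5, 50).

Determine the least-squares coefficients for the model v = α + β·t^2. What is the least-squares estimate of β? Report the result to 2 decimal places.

β = 1.85

Compute the Gram sums: Σ1 = 5, Σt^2 = 45, Σt^2·t^2 = 789.
Right-hand side: Σv = 100, Σt^2·v = 1612.
Normal equations: [[5, 45]; [45, 789]]·[α, β]ᵀ = [100, 1612]ᵀ.
Eliminating β: 789·(row 1) − 45·(row 2) gives 1920·α = 789·100 − 45·1612 = 6360, so α = 53/16.
Then β = (1612 − 45·(53/16))/789 = 89/48.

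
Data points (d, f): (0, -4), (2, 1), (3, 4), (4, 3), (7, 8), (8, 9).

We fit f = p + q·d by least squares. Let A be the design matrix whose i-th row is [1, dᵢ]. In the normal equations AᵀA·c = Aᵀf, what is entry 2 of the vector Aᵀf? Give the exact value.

154

Entry 2 ↔ basis d, so (Aᵀf)_{2} = Σᵢ (d)·fᵢ = (0)·(-4) + (2)·(1) + (3)·(4) + (4)·(3) + (7)·(8) + (8)·(9) = 154.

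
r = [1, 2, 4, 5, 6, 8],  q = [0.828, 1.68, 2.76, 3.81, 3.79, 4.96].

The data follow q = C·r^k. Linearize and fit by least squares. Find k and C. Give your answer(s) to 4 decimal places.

k = 0.8530, C = 0.8705

Let Y = ln q. Fitting Y = k·ln r + ln C by least squares:
AᵀA = [[12.5270, 7.5601]; [7.5601, 6]], rhs = [9.6371, 5.6167]ᵀ  (here Σln r = 7.5601, Σ(ln r)² = 12.5270, Σln q = 5.6167, Σln r·ln q = 9.6371).
Δ = 12.5270·6 − (7.5601)² = 18.0074; k = (9.6371·6 − 7.5601·5.6167)/18.0074 = 0.85300, ln C = (12.5270·5.6167 − 7.5601·9.6371)/18.0074 = -0.13868, so C = exp(-0.13868) = 0.87051.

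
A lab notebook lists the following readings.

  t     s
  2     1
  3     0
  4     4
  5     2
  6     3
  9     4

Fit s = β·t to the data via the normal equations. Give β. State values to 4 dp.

Entries of XᵀX: Σt·t = 171.
And Σt·s = 82.
Hence β = 82 / 171 ≈ 0.479532.

β = 0.4795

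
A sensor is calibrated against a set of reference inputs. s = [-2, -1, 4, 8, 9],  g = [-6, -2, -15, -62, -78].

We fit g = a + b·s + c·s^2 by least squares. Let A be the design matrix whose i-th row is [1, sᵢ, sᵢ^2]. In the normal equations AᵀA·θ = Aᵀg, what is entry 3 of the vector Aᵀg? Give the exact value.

-10552

Entry 3 ↔ basis s^2, so (Aᵀg)_{3} = Σᵢ (s^2)·gᵢ = (4)·(-6) + (1)·(-2) + (16)·(-15) + (64)·(-62) + (81)·(-78) = -10552.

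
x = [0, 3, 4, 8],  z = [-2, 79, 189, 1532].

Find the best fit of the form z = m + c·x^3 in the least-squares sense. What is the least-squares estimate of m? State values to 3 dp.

Forming AᵀA = [[4, 603]; [603, 266969]] and Aᵀz = [1798, 798613]ᵀ gives AᵀA·[m, c]ᵀ = Aᵀz.
Δ = 4·266969 − 603² = 704267.
m = (1798·266969 − 603·798613)/704267 = -1553377/704267; c = (4·798613 − 603·1798)/704267 = 2110258/704267.

m = -2.206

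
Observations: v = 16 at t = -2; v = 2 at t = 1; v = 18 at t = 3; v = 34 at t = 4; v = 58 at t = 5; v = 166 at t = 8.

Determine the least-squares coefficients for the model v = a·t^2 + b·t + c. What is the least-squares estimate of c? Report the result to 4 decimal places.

c = -0.4328

Entries of MᵀM: Σt^2·t^2 = 5075, Σt^2·t = 721, Σt^2 = 119, Σt·t = 119, Σt = 19, Σ1 = 6.
And Σt^2·v = 12846, Σt·v = 1778, Σv = 294.
MᵀM·[a, b, c]ᵀ = Mᵀv becomes [[5075, 721, 119]; [721, 119, 19]; [119, 19, 6]]·[a, b, c]ᵀ = [12846, 1778, 294]ᵀ.
Inverting the 3×3 Gram matrix, [a, b, c]ᵀ = [90905/30954, -12307/4422, -29/67]ᵀ.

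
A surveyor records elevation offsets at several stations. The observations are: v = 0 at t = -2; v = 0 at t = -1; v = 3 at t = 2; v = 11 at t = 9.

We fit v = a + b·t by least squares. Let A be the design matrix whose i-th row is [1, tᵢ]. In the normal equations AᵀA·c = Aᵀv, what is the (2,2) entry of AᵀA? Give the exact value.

90

Row 2 ↔ basis t, column 2 ↔ basis t, so (AᵀA)_{2,2} = Σᵢ (t)·(t) = (-2)·(-2) + (-1)·(-1) + (2)·(2) + (9)·(9) = 90.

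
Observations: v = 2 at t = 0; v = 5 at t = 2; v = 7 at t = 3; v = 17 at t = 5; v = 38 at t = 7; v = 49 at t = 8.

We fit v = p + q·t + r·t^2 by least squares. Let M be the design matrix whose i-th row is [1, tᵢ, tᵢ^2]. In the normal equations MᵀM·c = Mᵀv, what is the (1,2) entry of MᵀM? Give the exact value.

25

Row 1 ↔ basis 1, column 2 ↔ basis t, so (MᵀM)_{1,2} = Σᵢ t = (1)·(0) + (1)·(2) + (1)·(3) + (1)·(5) + (1)·(7) + (1)·(8) = 25.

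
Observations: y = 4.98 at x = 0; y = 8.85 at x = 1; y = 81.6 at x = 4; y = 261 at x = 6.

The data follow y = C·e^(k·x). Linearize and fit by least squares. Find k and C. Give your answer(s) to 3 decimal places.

k = 0.675, C = 4.864

With ln yᵢ as the transformed response and xᵢ as the regressor:
XᵀX = [[53.0000, 11.0000]; [11.0000, 4]], rhs = [53.1749, 13.7522]ᵀ  (here Σx = 11.0000, Σ(x)² = 53.0000, Σln y = 13.7522, Σx·ln y = 53.1749).
Δ = 53.0000·4 − (11.0000)² = 91.0000; k = (53.1749·4 − 11.0000·13.7522)/91.0000 = 0.67500, ln C = (53.0000·13.7522 − 11.0000·53.1749)/91.0000 = 1.58179, so C = exp(1.58179) = 4.86366.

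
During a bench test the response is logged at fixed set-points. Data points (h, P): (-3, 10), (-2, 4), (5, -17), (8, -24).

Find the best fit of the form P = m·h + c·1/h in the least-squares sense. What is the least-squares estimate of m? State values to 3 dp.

m = -3.182

Normal-equation sums: Σh·h = 102, Σh·1/h = 4, Σ1/h·1/h = 6001/14400.
And Σh·P = -315, Σ1/h·P = -176/15.
Δ = 102·(6001/14400) − 4² = 63617/2400.
m = ((-315)·(6001/14400) − 4·(-176/15))/(63617/2400) = -404825/127234; c = (102·(-176/15) − 4·(-315))/(63617/2400) = 151680/63617.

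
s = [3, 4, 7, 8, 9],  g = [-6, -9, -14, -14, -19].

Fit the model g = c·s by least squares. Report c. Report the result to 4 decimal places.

Sums needed: Σs·s = 219.
Moment sums: Σs·g = -435.
Normal equations: [[219]]·[c]ᵀ = [-435]ᵀ.
c = (-435)/219 = -1.9863.

c = -1.9863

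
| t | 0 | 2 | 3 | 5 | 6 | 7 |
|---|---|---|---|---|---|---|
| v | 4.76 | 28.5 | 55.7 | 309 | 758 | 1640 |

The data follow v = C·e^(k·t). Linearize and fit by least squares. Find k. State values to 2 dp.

Taking logs, ln v = k·t + ln C, so regress ln v on t.
Σt = 23.0000, Σ(t)² = 123.0000, Σln v = 28.6966, Σt·ln v = 139.0277.
Normal system: [[123.0000, 23.0000]; [23.0000, 6]]·[k, ln C]ᵀ = [139.0277, 28.6966]ᵀ.
Slope k = (n·Σt·ln v − Σt·Σln v)/(n·Σ(t)² − (Σt)²) = (6·139.0277 − 23.0000·28.6966)/209.0000 = 0.83323; ln C = (Σln v − k·Σt)/n = 1.58873.

k = 0.83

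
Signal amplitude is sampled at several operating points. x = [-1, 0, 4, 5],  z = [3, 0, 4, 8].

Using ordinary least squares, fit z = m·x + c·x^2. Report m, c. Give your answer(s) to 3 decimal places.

m = -2.029, c = 0.735

Entries of AᵀA: Σx·x = 42, Σx·x^2 = 188, Σx^2·x^2 = 882.
Moment sums: Σx·z = 53, Σx^2·z = 267.
AᵀA·[m, c]ᵀ = Aᵀz becomes [[42, 188]; [188, 882]]·[m, c]ᵀ = [53, 267]ᵀ.
Eliminating c: 882·(row 1) − 188·(row 2) gives 1700·m = 882·53 − 188·267 = -3450, so m = -69/34.
Then c = (267 − 188·(-69/34))/882 = 25/34.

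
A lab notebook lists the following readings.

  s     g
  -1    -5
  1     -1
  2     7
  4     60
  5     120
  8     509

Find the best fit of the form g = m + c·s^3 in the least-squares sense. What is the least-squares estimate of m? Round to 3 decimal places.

m = -3.061

With design matrix M, MᵀM = [[6, 709]; [709, 281931]] and Mᵀg = [690, 279508]ᵀ.
Eliminating c: 281931·(row 1) − 709·(row 2) gives 1188905·m = 281931·690 − 709·279508 = -3638782, so m = -3638782/1188905.
Then c = (279508 − 709·(-3638782/1188905))/281931 = 1187838/1188905.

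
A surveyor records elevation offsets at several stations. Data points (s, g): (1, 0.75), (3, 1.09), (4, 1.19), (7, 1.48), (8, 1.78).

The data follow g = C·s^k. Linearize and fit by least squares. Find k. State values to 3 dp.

k = 0.388

Let Y = ln g. Fitting Y = k·ln s + ln C by least squares:
Over the data: Σln s = 6.5103, Σ(ln s)² = 11.2394, Σln g = 0.9411, Σln s·ln g = 2.2977.
Normal system: [[11.2394, 6.5103]; [6.5103, 5]]·[k, ln C]ᵀ = [2.2977, 0.9411]ᵀ.
Δ = 11.2394·5 − (6.5103)² = 13.8136; k = (2.2977·5 − 6.5103·0.9411)/13.8136 = 0.38816, ln C = (11.2394·0.9411 − 6.5103·2.2977)/13.8136 = -0.31718.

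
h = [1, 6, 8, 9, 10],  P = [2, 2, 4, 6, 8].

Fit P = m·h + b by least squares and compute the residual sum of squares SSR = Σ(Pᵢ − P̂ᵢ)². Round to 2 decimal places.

Normal-equation sums: Σh·h = 282, Σh = 34, Σ1 = 5.
Moment sums: Σh·P = 180, ΣP = 22.
Normal equations: [[282, 34]; [34, 5]]·[m, b]ᵀ = [180, 22]ᵀ.
Δ = 282·5 − 34² = 254.
m = (180·5 − 34·22)/254 = 76/127; b = (282·22 − 34·180)/254 = 42/127.
Residuals: 136/127, -244/127, -142/127, 36/127, 214/127; SSR = 1144/127.

SSR = 9.01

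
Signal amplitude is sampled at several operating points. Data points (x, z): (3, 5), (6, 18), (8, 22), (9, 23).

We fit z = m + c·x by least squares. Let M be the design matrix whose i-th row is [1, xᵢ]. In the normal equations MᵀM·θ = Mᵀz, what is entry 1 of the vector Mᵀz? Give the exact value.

Entry 1 ↔ basis 1, so (Mᵀz)_{1} = Σᵢ zᵢ = (1)·(5) + (1)·(18) + (1)·(22) + (1)·(23) = 68.

68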